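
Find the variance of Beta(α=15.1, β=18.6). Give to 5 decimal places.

0.00713

μ = 15.1/33.7 = 0.448071; Var = μ(1−μ)/(α+β+1) = 0.2473034/34.7 = 0.00713.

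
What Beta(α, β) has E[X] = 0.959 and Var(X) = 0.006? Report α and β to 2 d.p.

Write ν = α+β; then α = μν and Var = μ(1−μ)/(ν+1).
ν = μ(1−μ)/Var − 1 = 0.039319/0.006 − 1 = 5.5532.
α = 0.959·5.5532 = 5.33, β = 0.041·5.5532 = 0.23.

α = 5.33, β = 0.23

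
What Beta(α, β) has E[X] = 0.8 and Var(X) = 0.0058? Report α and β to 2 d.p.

Write ν = α+β; then α = μν and Var = μ(1−μ)/(ν+1).
ν = μ(1−μ)/Var − 1 = 0.16/0.0058 − 1 = 26.5862.
α = 0.8·26.5862 = 21.27, β = 0.2·26.5862 = 5.32.

α = 21.27, β = 5.32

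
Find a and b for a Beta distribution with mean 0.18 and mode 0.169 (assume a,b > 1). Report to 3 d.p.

Let s = a+b. Mean gives a = μs = 0.18s; mode gives (a−1)/(s−2) = 0.169.
Substituting: 0.18s − 1 = 0.169(s−2) = 0.169s − 0.338, so 0.011s = 0.662 and s = 60.1818.
Then a = 0.18×60.1818 = 10.833 and b = s−a = 49.349.

a = 10.833, b = 49.349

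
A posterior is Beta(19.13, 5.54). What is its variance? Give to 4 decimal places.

0.0068

α+β = 24.67 and αβ = 105.9802, so Var = αβ/[(α+β)²(α+β+1)] = 105.9802/15622.990463 = 0.0068.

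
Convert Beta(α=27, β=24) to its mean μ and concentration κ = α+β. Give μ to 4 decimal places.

κ = α+β = 27+24 = 51; μ = α/κ = 27/51 = 0.5294.

μ = 0.5294, κ = 51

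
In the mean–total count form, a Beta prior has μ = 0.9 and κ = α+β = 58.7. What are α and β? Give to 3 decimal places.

α = 52.830, β = 5.870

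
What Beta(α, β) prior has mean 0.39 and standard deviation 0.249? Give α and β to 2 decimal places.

α = 1.11, β = 1.73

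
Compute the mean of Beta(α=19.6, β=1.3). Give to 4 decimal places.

The Beta mean is α/(α+β) = 19.6/(19.6+1.3) = 0.9378.

0.9378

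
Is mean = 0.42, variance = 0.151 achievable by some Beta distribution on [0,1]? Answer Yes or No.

The Beta variance bound is σ² < μ(1−μ).
Here μ(1−μ) = 0.42×0.58 = 0.2436, and 0.151 < 0.2436.

Yes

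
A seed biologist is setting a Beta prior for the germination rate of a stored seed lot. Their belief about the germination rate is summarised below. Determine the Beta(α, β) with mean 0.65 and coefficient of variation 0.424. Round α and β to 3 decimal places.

Var = (CV·μ)² = (0.424×0.65)² = 0.075955.
α+β = μ(1−μ)/Var − 1 = 0.2275/0.075955 − 1 = 1.9952.
Thus α = 0.65·1.9952 = 1.297 and β = 0.35·1.9952 = 0.698.

α = 1.297, β = 0.698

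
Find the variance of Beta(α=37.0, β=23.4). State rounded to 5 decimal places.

0.00387

α+β = 60.4 and αβ = 865.80, so Var = αβ/[(α+β)²(α+β+1)] = 865.80/223997.024 = 0.00387.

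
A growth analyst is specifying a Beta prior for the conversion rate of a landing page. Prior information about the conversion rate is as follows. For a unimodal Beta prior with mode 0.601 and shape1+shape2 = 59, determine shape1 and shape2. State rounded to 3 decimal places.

Since the density peak of Beta(shape1,shape2) is at (shape1−1)/(shape1+shape2−2),
shape1 = 1 + 0.601(59−2) = 35.257 and shape2 = 59 − 35.257 = 23.743.

shape1 = 35.257, shape2 = 23.743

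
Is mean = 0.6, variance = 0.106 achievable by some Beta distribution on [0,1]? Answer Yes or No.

Yes

The Beta variance bound is σ² < μ(1−μ).
Here μ(1−μ) = 0.6×0.4 = 0.24, and 0.106 < 0.24.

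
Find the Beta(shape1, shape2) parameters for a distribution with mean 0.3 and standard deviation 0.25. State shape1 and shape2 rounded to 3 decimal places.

Variance = 0.25² = 0.0625. The moment-matching identity shape1+shape2 = μ(1−μ)/Var − 1 gives
shape1+shape2 = 0.21/0.0625 − 1 = 2.3600, so shape1 = μ·2.3600 = 0.708 and shape2 = (1−μ)·2.3600 = 1.652.

shape1 = 0.708, shape2 = 1.652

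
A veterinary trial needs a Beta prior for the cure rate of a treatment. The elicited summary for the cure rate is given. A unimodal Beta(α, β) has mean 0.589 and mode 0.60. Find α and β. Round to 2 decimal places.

With s = α+β: μ = α/s and mode = (α−1)/(s−2). Eliminating α = μs,
μs − 1 = m(s−2) ⇒ s(μ−m) = 1−2m ⇒ s = -0.20/-0.011 = 18.1818.
So α = μs = 10.71, β = (1−μ)s = 7.47.

α = 10.71, β = 7.47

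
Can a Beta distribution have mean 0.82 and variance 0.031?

For any Beta, Var(X) < E[X]·(1−E[X]).
Here μ(1−μ) = 0.82×0.18 = 0.1476, and 0.031 < 0.1476.

Yes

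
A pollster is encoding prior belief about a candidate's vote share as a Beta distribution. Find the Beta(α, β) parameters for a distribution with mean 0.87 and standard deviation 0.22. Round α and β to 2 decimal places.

α = 1.16, β = 0.17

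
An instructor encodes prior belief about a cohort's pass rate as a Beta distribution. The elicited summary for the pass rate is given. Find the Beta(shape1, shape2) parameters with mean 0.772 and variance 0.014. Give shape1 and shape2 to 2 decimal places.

shape1 = 8.93, shape2 = 2.64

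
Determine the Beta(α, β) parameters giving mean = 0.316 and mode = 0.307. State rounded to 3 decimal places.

α = 13.553, β = 29.336

Let s = α+β. Mean gives α = μs = 0.316s; mode gives (α−1)/(s−2) = 0.307.
Substituting: 0.316s − 1 = 0.307(s−2) = 0.307s − 0.614, so 0.009s = 0.386 and s = 42.8889.
Then α = 0.316×42.8889 = 13.553 and β = s−α = 29.336.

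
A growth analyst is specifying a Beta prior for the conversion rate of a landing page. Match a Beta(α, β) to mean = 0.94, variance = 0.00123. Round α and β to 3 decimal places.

By moment matching, α+β = μ(1−μ)/σ² − 1 = (0.94·0.06)/0.00123 − 1 = 45.8537 − 1 = 44.8537.
Since α/(α+β) = μ, α = 0.94·44.8537 = 42.162 and β = 0.06·44.8537 = 2.691.

α = 42.162, β = 2.691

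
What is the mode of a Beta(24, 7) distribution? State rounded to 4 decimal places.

0.7931

With α,β > 1, mode = (α−1)/(α+β−2) = 23/29 = 0.7931.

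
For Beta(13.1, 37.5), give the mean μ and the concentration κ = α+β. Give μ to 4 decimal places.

κ = α+β = 13.1+37.5 = 50.6; μ = α/κ = 13.1/50.6 = 0.2589.

μ = 0.2589, κ = 50.6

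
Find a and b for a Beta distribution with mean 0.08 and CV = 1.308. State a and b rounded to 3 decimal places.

a = 0.458, b = 5.264

Var = (CV·μ)² = (1.308×0.08)² = 0.010950.
a+b = μ(1−μ)/Var − 1 = 0.0736/0.010950 − 1 = 5.7217.
Thus a = 0.08·5.7217 = 0.458 and b = 0.92·5.7217 = 5.264.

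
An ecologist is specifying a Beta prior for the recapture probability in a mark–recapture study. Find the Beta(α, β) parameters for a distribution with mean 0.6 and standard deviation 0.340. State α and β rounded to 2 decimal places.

α = 0.65, β = 0.43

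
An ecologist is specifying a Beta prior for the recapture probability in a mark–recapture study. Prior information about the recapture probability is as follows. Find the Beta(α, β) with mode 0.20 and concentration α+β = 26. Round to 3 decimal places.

For α,β>1 the mode is (α−1)/(α+β−2), so α = mode·(κ−2)+1 = 0.20×24+1 = 5.800.
And β = (1−mode)·(κ−2)+1 = 0.80×24+1 = 20.200.

α = 5.800, β = 20.200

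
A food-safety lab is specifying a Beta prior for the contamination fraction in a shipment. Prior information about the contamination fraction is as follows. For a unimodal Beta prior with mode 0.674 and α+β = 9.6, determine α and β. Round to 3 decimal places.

α = 6.122, β = 3.478

Since the density peak of Beta(α,β) is at (α−1)/(α+β−2),
α = 1 + 0.674(9.6−2) = 6.122 and β = 9.6 − 6.122 = 3.478.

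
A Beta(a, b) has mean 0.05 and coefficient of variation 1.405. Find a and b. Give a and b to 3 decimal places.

a = 0.431, b = 8.194

σ = CV·μ = 1.405×0.05 = 0.07025, so σ² = 0.004935.
s+1 = μ(1−μ)/σ² = 0.0475/0.004935 = 9.6250, so s = a+b = 8.6250.
a = μs = 0.431, b = (1−μ)s = 8.194.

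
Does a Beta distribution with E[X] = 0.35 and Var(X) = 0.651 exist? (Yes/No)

No

A Beta with mean μ has variance μ(1−μ)/(α+β+1) < μ(1−μ).
Here μ(1−μ) = 0.35×0.65 = 0.2275, and 0.651 ≥ 0.2275.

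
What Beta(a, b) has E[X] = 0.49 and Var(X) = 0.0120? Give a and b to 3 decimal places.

Write ν = a+b; then a = μν and Var = μ(1−μ)/(ν+1).
ν = μ(1−μ)/Var − 1 = 0.2499/0.0120 − 1 = 19.8250.
a = 0.49·19.8250 = 9.714, b = 0.51·19.8250 = 10.111.

a = 9.714, b = 10.111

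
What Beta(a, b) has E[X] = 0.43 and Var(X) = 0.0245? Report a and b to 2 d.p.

Let s = a+b. The Beta variance is μ(1−μ)/(s+1).
So s+1 = μ(1−μ)/σ² = (0.43×0.57)/0.0245 = 0.2451/0.0245 = 10.0041, giving s = 9.0041.
Then a = μs = 0.43×9.0041 = 3.87 and b = (1−μ)s = 0.57×9.0041 = 5.13.

a = 3.87, b = 5.13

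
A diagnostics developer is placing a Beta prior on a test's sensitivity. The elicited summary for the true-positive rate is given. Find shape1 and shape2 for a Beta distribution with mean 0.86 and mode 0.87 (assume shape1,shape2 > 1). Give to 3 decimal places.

shape1 = 63.640, shape2 = 10.360

Let s = shape1+shape2. Mean gives shape1 = μs = 0.86s; mode gives (shape1−1)/(s−2) = 0.87.
Substituting: 0.86s − 1 = 0.87(s−2) = 0.87s − 1.74, so -0.01s = -0.74 and s = 74.0000.
Then shape1 = 0.86×74.0000 = 63.640 and shape2 = s−shape1 = 10.360.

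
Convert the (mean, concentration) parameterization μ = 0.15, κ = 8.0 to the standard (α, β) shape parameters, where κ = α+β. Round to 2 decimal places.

α = μκ = 0.15×8.0 = 1.20 and β = (1−μ)κ = 0.85×8.0 = 6.80.

α = 1.20, β = 6.80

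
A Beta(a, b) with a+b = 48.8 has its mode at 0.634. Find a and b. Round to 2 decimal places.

a = 30.67, b = 18.13

Since the density peak of Beta(a,b) is at (a−1)/(a+b−2),
a = 1 + 0.634(48.8−2) = 30.67 and b = 48.8 − 30.67 = 18.13.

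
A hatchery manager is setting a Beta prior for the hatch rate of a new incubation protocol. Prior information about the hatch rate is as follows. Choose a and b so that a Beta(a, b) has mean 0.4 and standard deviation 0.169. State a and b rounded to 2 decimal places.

First σ² = 0.028561. Setting a = μn, b = (1−μ)n with n = a+b,
μ(1−μ)/(n+1) = 0.028561 ⇒ n+1 = 0.24/0.028561 = 8.4031 ⇒ n = 7.4031.
Hence a = 0.4×7.4031 = 2.96, b = 0.6×7.4031 = 4.44.

a = 2.96, b = 4.44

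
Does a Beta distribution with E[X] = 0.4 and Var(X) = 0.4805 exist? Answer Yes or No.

For any Beta, Var(X) < E[X]·(1−E[X]).
Here μ(1−μ) = 0.4×0.6 = 0.24, and 0.4805 ≥ 0.24.

No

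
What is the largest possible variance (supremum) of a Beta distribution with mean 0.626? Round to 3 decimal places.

Var = μ(1−μ)/(α+β+1), which approaches μ(1−μ) as α+β → 0.
So the supremum is μ(1−μ) = 0.626×0.374 = 0.234.

0.234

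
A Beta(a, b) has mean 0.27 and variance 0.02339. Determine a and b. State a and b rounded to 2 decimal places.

a = 2.01, b = 5.42

Write ν = a+b; then a = μν and Var = μ(1−μ)/(ν+1).
ν = μ(1−μ)/Var − 1 = 0.1971/0.02339 − 1 = 7.4267.
a = 0.27·7.4267 = 2.01, b = 0.73·7.4267 = 5.42.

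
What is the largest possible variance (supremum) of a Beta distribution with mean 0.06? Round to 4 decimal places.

0.0564

For fixed mean μ the Beta variance is μ(1−μ)/(α+β+1), increasing as α+β decreases.
Its least upper bound (not attained) is μ(1−μ) = 0.06·0.94 = 0.0564.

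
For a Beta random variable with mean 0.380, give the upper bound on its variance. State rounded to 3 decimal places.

0.236

For fixed mean μ the Beta variance is μ(1−μ)/(α+β+1), increasing as α+β decreases.
Its least upper bound (not attained) is μ(1−μ) = 0.380·0.620 = 0.236.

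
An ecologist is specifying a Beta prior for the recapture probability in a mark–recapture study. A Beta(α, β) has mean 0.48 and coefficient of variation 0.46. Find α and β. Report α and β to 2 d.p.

σ = CV·μ = 0.46×0.48 = 0.22080, so σ² = 0.048753.
s+1 = μ(1−μ)/σ² = 0.2496/0.048753 = 5.1197, so s = α+β = 4.1197.
α = μs = 1.98, β = (1−μ)s = 2.14.

α = 1.98, β = 2.14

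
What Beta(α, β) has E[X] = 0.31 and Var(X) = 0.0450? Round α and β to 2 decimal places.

α = 1.16, β = 2.59

By moment matching, α+β = μ(1−μ)/σ² − 1 = (0.31·0.69)/0.0450 − 1 = 4.7533 − 1 = 3.7533.
Since α/(α+β) = μ, α = 0.31·3.7533 = 1.16 and β = 0.69·3.7533 = 2.59.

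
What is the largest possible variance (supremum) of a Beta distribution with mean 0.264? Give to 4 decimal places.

For fixed mean μ the Beta variance is μ(1−μ)/(α+β+1), increasing as α+β decreases.
Its least upper bound (not attained) is μ(1−μ) = 0.264·0.736 = 0.1943.

0.1943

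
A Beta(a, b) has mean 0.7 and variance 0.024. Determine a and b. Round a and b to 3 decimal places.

a = 5.425, b = 2.325

Let s = a+b. The Beta variance is μ(1−μ)/(s+1).
So s+1 = μ(1−μ)/σ² = (0.7×0.3)/0.024 = 0.21/0.024 = 8.7500, giving s = 7.7500.
Then a = μs = 0.7×7.7500 = 5.425 and b = (1−μ)s = 0.3×7.7500 = 2.325.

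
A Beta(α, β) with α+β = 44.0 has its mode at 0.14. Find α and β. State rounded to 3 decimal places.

For α,β>1 the mode is (α−1)/(α+β−2), so α = mode·(κ−2)+1 = 0.14×42.0+1 = 6.880.
And β = (1−mode)·(κ−2)+1 = 0.86×42.0+1 = 37.120.

α = 6.880, β = 37.120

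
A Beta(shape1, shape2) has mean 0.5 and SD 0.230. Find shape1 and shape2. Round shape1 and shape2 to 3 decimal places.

shape1 = 1.863, shape2 = 1.863

σ² = 0.230² = 0.052900.
With s = shape1+shape2, Var = μ(1−μ)/(s+1), so s+1 = (0.5×0.5)/0.052900 = 4.7259 and s = 3.7259.
shape1 = μs = 1.863, shape2 = (1−μ)s = 1.863.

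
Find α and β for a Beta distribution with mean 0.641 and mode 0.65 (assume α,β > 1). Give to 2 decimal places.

α = 21.37, β = 11.97

Let s = α+β. Mean gives α = μs = 0.641s; mode gives (α−1)/(s−2) = 0.65.
Substituting: 0.641s − 1 = 0.65(s−2) = 0.65s − 1.30, so -0.009s = -0.30 and s = 33.3333.
Then α = 0.641×33.3333 = 21.37 and β = s−α = 11.97.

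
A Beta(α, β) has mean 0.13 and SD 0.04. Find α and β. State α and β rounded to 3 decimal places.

First σ² = 0.0016. Setting α = μn, β = (1−μ)n with n = α+β,
μ(1−μ)/(n+1) = 0.0016 ⇒ n+1 = 0.1131/0.0016 = 70.6875 ⇒ n = 69.6875.
Hence α = 0.13×69.6875 = 9.059, β = 0.87×69.6875 = 60.628.

α = 9.059, β = 60.628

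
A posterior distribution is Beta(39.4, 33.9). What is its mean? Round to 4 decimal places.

The Beta mean is α/(α+β) = 39.4/(39.4+33.9) = 0.5375.

0.5375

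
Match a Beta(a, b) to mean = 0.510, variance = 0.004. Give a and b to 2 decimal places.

a = 31.35, b = 30.12

Let s = a+b. The Beta variance is μ(1−μ)/(s+1).
So s+1 = μ(1−μ)/σ² = (0.510×0.490)/0.004 = 0.249900/0.004 = 62.4750, giving s = 61.4750.
Then a = μs = 0.510×61.4750 = 31.35 and b = (1−μ)s = 0.490×61.4750 = 30.12.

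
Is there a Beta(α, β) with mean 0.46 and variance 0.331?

No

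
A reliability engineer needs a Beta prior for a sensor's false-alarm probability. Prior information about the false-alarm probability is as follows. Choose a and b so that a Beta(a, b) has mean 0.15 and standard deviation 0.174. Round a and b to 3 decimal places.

σ² = 0.174² = 0.030276.
With s = a+b, Var = μ(1−μ)/(s+1), so s+1 = (0.15×0.85)/0.030276 = 4.2113 and s = 3.2113.
a = μs = 0.482, b = (1−μ)s = 2.730.

a = 0.482, b = 2.730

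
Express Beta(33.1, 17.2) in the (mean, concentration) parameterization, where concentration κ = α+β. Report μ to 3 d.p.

κ = α+β = 33.1+17.2 = 50.3; μ = α/κ = 33.1/50.3 = 0.658.

μ = 0.658, κ = 50.3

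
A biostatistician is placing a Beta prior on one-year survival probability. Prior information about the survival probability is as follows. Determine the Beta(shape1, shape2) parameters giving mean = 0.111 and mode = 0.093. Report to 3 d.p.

shape1 = 5.020, shape2 = 40.203

With s = shape1+shape2: μ = shape1/s and mode = (shape1−1)/(s−2). Eliminating shape1 = μs,
μs − 1 = m(s−2) ⇒ s(μ−m) = 1−2m ⇒ s = 0.814/0.018 = 45.2222.
So shape1 = μs = 5.020, shape2 = (1−μ)s = 40.203.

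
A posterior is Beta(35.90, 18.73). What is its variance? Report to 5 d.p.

Var = αβ/[(α+β)²(α+β+1)] = (35.90×18.73)/(54.63²×55.63) = 672.4070/166024.224747 = 0.00405.

0.00405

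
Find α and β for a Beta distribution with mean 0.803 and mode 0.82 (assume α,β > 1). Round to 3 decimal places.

α = 30.231, β = 7.416

With s = α+β: μ = α/s and mode = (α−1)/(s−2). Eliminating α = μs,
μs − 1 = m(s−2) ⇒ s(μ−m) = 1−2m ⇒ s = -0.64/-0.017 = 37.6471.
So α = μs = 30.231, β = (1−μ)s = 7.416.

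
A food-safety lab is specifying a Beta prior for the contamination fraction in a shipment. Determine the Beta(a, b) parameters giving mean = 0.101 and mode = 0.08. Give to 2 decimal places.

With s = a+b: μ = a/s and mode = (a−1)/(s−2). Eliminating a = μs,
μs − 1 = m(s−2) ⇒ s(μ−m) = 1−2m ⇒ s = 0.84/0.021 = 40.0000.
So a = μs = 4.04, b = (1−μ)s = 35.96.

a = 4.04, b = 35.96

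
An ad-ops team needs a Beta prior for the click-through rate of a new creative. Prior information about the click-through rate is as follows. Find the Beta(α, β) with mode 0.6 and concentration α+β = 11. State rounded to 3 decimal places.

Since the density peak of Beta(α,β) is at (α−1)/(α+β−2),
α = 1 + 0.6(11−2) = 6.400 and β = 11 − 6.400 = 4.600.

α = 6.400, β = 4.600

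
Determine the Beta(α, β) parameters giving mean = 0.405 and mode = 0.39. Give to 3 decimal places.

α = 5.940, β = 8.727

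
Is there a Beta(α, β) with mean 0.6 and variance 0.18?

A Beta with mean μ has variance μ(1−μ)/(α+β+1) < μ(1−μ).
Here μ(1−μ) = 0.6×0.4 = 0.24, and 0.18 < 0.24.

Yes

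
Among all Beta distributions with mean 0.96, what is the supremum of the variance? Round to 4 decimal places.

0.0384

For fixed mean μ the Beta variance is μ(1−μ)/(α+β+1), increasing as α+β decreases.
Its least upper bound (not attained) is μ(1−μ) = 0.96·0.04 = 0.0384.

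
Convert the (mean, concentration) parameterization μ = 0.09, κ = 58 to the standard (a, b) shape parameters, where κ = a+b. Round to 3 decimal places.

a = 5.220, b = 52.780

a = μκ = 0.09×58 = 5.220 and b = (1−μ)κ = 0.91×58 = 52.780.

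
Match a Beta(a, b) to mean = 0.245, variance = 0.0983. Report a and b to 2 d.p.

Let s = a+b. The Beta variance is μ(1−μ)/(s+1).
So s+1 = μ(1−μ)/σ² = (0.245×0.755)/0.0983 = 0.184975/0.0983 = 1.8817, giving s = 0.8817.
Then a = μs = 0.245×0.8817 = 0.22 and b = (1−μ)s = 0.755×0.8817 = 0.67.

a = 0.22, b = 0.67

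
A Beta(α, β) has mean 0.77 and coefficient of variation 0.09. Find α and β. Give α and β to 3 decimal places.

Var = (CV·μ)² = (0.09×0.77)² = 0.004802.
α+β = μ(1−μ)/Var − 1 = 0.1771/0.004802 − 1 = 35.8767.
Thus α = 0.77·35.8767 = 27.625 and β = 0.23·35.8767 = 8.252.

α = 27.625, β = 8.252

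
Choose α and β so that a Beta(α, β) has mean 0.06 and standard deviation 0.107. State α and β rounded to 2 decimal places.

σ² = 0.107² = 0.011449.
With s = α+β, Var = μ(1−μ)/(s+1), so s+1 = (0.06×0.94)/0.011449 = 4.9262 and s = 3.9262.
α = μs = 0.24, β = (1−μ)s = 3.69.

α = 0.24, β = 3.69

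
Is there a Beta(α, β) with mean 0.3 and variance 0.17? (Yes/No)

For any Beta, Var(X) < E[X]·(1−E[X]).
Here μ(1−μ) = 0.3×0.7 = 0.21, and 0.17 < 0.21.

Yes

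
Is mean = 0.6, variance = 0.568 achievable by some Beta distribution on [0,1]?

No

For any Beta, Var(X) < E[X]·(1−E[X]).
Here μ(1−μ) = 0.6×0.4 = 0.24, and 0.568 ≥ 0.24.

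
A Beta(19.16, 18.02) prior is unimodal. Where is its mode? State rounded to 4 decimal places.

0.5162

The density x^(α−1)(1−x)^(β−1) is maximised at (α−1)/(α+β−2) = 18.16/35.18 = 0.5162.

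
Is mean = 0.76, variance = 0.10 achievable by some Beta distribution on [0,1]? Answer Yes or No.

The Beta variance bound is σ² < μ(1−μ).
Here μ(1−μ) = 0.76×0.24 = 0.1824, and 0.10 < 0.1824.

Yes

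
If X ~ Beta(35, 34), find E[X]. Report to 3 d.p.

0.507

E[X] = α/(α+β) = 35/69 = 0.507.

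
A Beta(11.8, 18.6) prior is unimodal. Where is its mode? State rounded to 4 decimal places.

0.3803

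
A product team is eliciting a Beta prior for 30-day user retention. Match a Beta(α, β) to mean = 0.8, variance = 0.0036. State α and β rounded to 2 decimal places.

Write ν = α+β; then α = μν and Var = μ(1−μ)/(ν+1).
ν = μ(1−μ)/Var − 1 = 0.16/0.0036 − 1 = 43.4444.
α = 0.8·43.4444 = 34.76, β = 0.2·43.4444 = 8.69.

α = 34.76, β = 8.69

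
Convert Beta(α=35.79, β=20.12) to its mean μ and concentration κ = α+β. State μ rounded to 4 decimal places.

μ = 0.6401, κ = 55.91

κ = α+β = 35.79+20.12 = 55.91; μ = α/κ = 35.79/55.91 = 0.6401.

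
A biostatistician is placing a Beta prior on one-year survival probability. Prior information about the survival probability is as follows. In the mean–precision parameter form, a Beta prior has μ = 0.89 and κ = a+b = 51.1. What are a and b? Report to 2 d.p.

a = 45.48, b = 5.62

Split κ in proportion μ : (1−μ): a = 0.89·51.1 = 45.48, b = 51.1 − 45.48 = 5.62.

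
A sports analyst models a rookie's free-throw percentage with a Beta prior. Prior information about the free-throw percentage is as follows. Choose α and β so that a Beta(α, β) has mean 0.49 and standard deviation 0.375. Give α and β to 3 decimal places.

α = 0.381, β = 0.396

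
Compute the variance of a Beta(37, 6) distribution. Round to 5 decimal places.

0.00273

α+β = 43 and αβ = 222, so Var = αβ/[(α+β)²(α+β+1)] = 222/81356 = 0.00273.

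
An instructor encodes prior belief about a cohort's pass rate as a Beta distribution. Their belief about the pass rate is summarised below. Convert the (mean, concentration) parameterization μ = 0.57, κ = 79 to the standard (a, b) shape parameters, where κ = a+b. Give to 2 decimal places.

a = μκ = 0.57×79 = 45.03 and b = (1−μ)κ = 0.43×79 = 33.97.

a = 45.03, b = 33.97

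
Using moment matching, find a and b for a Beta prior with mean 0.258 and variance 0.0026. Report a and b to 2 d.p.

a = 18.74, b = 53.89

Write ν = a+b; then a = μν and Var = μ(1−μ)/(ν+1).
ν = μ(1−μ)/Var − 1 = 0.191436/0.0026 − 1 = 72.6292.
a = 0.258·72.6292 = 18.74, b = 0.742·72.6292 = 53.89.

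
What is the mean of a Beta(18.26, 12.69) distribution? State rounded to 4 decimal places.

E[X] = α/(α+β) = 18.26/30.95 = 0.5900.

0.5900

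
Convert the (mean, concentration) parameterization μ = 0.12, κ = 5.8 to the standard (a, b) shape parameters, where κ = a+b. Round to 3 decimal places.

a = 0.696, b = 5.104

a = μκ = 0.12×5.8 = 0.696 and b = (1−μ)κ = 0.88×5.8 = 5.104.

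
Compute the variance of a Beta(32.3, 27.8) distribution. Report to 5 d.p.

0.00407

α+β = 60.1 and αβ = 897.94, so Var = αβ/[(α+β)²(α+β+1)] = 897.94/220693.811 = 0.00407.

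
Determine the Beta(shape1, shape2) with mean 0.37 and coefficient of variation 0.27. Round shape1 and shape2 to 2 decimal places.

Var = (CV·μ)² = (0.27×0.37)² = 0.009980.
shape1+shape2 = μ(1−μ)/Var − 1 = 0.2331/0.009980 − 1 = 22.3567.
Thus shape1 = 0.37·22.3567 = 8.27 and shape2 = 0.63·22.3567 = 14.08.

shape1 = 8.27, shape2 = 14.08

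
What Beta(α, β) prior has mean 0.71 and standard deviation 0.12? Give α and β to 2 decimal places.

σ² = 0.12² = 0.0144.
With s = α+β, Var = μ(1−μ)/(s+1), so s+1 = (0.71×0.29)/0.0144 = 14.2986 and s = 13.2986.
α = μs = 9.44, β = (1−μ)s = 3.86.

α = 9.44, β = 3.86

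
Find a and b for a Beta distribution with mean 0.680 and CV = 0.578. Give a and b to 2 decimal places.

a = 0.28, b = 0.13

Var = (CV·μ)² = (0.578×0.680)² = 0.154480.
a+b = μ(1−μ)/Var − 1 = 0.217600/0.154480 − 1 = 0.4086.
Thus a = 0.680·0.4086 = 0.28 and b = 0.320·0.4086 = 0.13.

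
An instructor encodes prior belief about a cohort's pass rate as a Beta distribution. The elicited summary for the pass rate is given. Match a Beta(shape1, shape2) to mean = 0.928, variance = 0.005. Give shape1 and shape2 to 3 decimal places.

By moment matching, shape1+shape2 = μ(1−μ)/σ² − 1 = (0.928·0.072)/0.005 − 1 = 13.3632 − 1 = 12.3632.
Since shape1/(shape1+shape2) = μ, shape1 = 0.928·12.3632 = 11.473 and shape2 = 0.072·12.3632 = 0.890.

shape1 = 11.473, shape2 = 0.890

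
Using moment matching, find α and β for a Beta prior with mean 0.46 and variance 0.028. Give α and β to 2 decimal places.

α = 3.62, β = 4.25

Write ν = α+β; then α = μν and Var = μ(1−μ)/(ν+1).
ν = μ(1−μ)/Var − 1 = 0.2484/0.028 − 1 = 7.8714.
α = 0.46·7.8714 = 3.62, β = 0.54·7.8714 = 4.25.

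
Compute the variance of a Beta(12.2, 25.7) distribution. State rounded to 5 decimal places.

α+β = 37.9 and αβ = 313.54, so Var = αβ/[(α+β)²(α+β+1)] = 313.54/55876.349 = 0.00561.

0.00561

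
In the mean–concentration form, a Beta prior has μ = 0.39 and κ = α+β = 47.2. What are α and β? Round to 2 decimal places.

α = 18.41, β = 28.79

α = μκ = 0.39×47.2 = 18.41 and β = (1−μ)κ = 0.61×47.2 = 28.79.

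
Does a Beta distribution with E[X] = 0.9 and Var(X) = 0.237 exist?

No

A Beta with mean μ has variance μ(1−μ)/(α+β+1) < μ(1−μ).
Here μ(1−μ) = 0.9×0.1 = 0.09, and 0.237 ≥ 0.09.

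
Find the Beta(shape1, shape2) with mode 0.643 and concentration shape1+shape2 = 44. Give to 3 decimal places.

For shape1,shape2>1 the mode is (shape1−1)/(shape1+shape2−2), so shape1 = mode·(κ−2)+1 = 0.643×42+1 = 28.006.
And shape2 = (1−mode)·(κ−2)+1 = 0.357×42+1 = 15.994.

shape1 = 28.006, shape2 = 15.994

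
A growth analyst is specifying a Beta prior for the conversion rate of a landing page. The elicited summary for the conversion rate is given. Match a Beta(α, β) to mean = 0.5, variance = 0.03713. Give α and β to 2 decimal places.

Let s = α+β. The Beta variance is μ(1−μ)/(s+1).
So s+1 = μ(1−μ)/σ² = (0.5×0.5)/0.03713 = 0.25/0.03713 = 6.7331, giving s = 5.7331.
Then α = μs = 0.5×5.7331 = 2.87 and β = (1−μ)s = 0.5×5.7331 = 2.87.

α = 2.87, β = 2.87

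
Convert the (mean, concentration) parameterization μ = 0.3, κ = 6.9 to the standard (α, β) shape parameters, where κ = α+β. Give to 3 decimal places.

α = 2.070, β = 4.830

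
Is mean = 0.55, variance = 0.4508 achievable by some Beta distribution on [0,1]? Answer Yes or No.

No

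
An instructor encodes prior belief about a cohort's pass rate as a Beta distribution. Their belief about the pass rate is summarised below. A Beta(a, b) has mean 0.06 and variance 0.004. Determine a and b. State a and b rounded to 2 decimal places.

Write ν = a+b; then a = μν and Var = μ(1−μ)/(ν+1).
ν = μ(1−μ)/Var − 1 = 0.0564/0.004 − 1 = 13.1000.
a = 0.06·13.1000 = 0.79, b = 0.94·13.1000 = 12.31.

a = 0.79, b = 12.31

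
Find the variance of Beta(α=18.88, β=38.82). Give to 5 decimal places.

0.00375

α+β = 57.70 and αβ = 732.9216, so Var = αβ/[(α+β)²(α+β+1)] = 732.9216/195429.323000 = 0.00375.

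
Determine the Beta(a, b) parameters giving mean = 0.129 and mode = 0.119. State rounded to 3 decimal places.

a = 9.830, b = 66.370

Let s = a+b. Mean gives a = μs = 0.129s; mode gives (a−1)/(s−2) = 0.119.
Substituting: 0.129s − 1 = 0.119(s−2) = 0.119s − 0.238, so 0.010s = 0.762 and s = 76.2000.
Then a = 0.129×76.2000 = 9.830 and b = s−a = 66.370.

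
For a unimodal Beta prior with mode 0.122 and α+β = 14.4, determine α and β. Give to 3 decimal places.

Mode = (α−1)/(κ−2) with κ = α+β, so α−1 = 0.122·12.4 = 1.513.
α = 2.513; β = κ − α = 11.887.

α = 2.513, β = 11.887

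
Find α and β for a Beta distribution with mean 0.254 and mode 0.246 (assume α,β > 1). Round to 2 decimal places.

α = 16.13, β = 47.37

With s = α+β: μ = α/s and mode = (α−1)/(s−2). Eliminating α = μs,
μs − 1 = m(s−2) ⇒ s(μ−m) = 1−2m ⇒ s = 0.508/0.008 = 63.5000.
So α = μs = 16.13, β = (1−μ)s = 47.37.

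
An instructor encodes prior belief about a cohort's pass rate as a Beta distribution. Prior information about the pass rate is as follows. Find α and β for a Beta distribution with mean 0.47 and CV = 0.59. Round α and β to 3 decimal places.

σ = CV·μ = 0.59×0.47 = 0.27730, so σ² = 0.076895.
s+1 = μ(1−μ)/σ² = 0.2491/0.076895 = 3.2395, so s = α+β = 2.2395.
α = μs = 1.053, β = (1−μ)s = 1.187.

α = 1.053, β = 1.187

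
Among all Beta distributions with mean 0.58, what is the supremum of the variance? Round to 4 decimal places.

0.2436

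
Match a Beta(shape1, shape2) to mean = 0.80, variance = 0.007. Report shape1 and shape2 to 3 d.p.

shape1 = 17.486, shape2 = 4.371

By moment matching, shape1+shape2 = μ(1−μ)/σ² − 1 = (0.80·0.20)/0.007 − 1 = 22.8571 − 1 = 21.8571.
Since shape1/(shape1+shape2) = μ, shape1 = 0.80·21.8571 = 17.486 and shape2 = 0.20·21.8571 = 4.371.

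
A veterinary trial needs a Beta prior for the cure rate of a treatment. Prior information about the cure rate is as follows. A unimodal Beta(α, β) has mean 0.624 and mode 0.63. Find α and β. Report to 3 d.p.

α = 27.040, β = 16.293

Let s = α+β. Mean gives α = μs = 0.624s; mode gives (α−1)/(s−2) = 0.63.
Substituting: 0.624s − 1 = 0.63(s−2) = 0.63s − 1.26, so -0.006s = -0.26 and s = 43.3333.
Then α = 0.624×43.3333 = 27.040 and β = s−α = 16.293.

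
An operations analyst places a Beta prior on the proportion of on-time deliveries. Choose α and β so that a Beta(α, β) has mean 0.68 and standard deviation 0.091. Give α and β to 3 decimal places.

α = 17.188, β = 8.089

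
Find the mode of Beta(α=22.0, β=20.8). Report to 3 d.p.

With α,β > 1, mode = (α−1)/(α+β−2) = 21.0/40.8 = 0.515.

0.515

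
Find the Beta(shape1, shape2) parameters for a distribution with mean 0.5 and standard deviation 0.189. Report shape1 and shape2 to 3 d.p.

First σ² = 0.035721. Setting shape1 = μn, shape2 = (1−μ)n with n = shape1+shape2,
μ(1−μ)/(n+1) = 0.035721 ⇒ n+1 = 0.25/0.035721 = 6.9987 ⇒ n = 5.9987.
Hence shape1 = 0.5×5.9987 = 2.999, shape2 = 0.5×5.9987 = 2.999.

shape1 = 2.999, shape2 = 2.999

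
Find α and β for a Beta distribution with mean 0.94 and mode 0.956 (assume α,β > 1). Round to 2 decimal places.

α = 53.58, β = 3.42

With s = α+β: μ = α/s and mode = (α−1)/(s−2). Eliminating α = μs,
μs − 1 = m(s−2) ⇒ s(μ−m) = 1−2m ⇒ s = -0.912/-0.016 = 57.0000.
So α = μs = 53.58, β = (1−μ)s = 3.42.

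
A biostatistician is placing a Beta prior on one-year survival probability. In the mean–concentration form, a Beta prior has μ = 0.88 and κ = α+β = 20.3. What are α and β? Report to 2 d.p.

α = μκ = 0.88×20.3 = 17.86 and β = (1−μ)κ = 0.12×20.3 = 2.44.

α = 17.86, β = 2.44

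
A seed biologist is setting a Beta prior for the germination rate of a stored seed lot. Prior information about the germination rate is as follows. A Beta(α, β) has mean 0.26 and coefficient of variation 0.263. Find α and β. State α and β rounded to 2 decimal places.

σ = CV·μ = 0.263×0.26 = 0.06838, so σ² = 0.004676.
s+1 = μ(1−μ)/σ² = 0.1924/0.004676 = 41.1478, so s = α+β = 40.1478.
α = μs = 10.44, β = (1−μ)s = 29.71.

α = 10.44, β = 29.71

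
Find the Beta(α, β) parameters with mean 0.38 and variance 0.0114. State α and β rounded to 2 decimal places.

α = 7.47, β = 12.19

Write ν = α+β; then α = μν and Var = μ(1−μ)/(ν+1).
ν = μ(1−μ)/Var − 1 = 0.2356/0.0114 − 1 = 19.6667.
α = 0.38·19.6667 = 7.47, β = 0.62·19.6667 = 12.19.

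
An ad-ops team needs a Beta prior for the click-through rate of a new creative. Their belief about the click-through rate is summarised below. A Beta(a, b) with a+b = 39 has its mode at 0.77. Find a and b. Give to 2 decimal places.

Mode = (a−1)/(κ−2) with κ = a+b, so a−1 = 0.77·37 = 28.49.
a = 29.49; b = κ − a = 9.51.

a = 29.49, b = 9.51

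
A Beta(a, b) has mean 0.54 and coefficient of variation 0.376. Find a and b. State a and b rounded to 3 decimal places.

σ = CV·μ = 0.376×0.54 = 0.20304, so σ² = 0.041225.
s+1 = μ(1−μ)/σ² = 0.2484/0.041225 = 6.0254, so s = a+b = 5.0254.
a = μs = 2.714, b = (1−μ)s = 2.312.

a = 2.714, b = 2.312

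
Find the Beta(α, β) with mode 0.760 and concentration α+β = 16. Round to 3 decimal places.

α = 11.640, β = 4.360

Since the density peak of Beta(α,β) is at (α−1)/(α+β−2),
α = 1 + 0.760(16−2) = 11.640 and β = 16 − 11.640 = 4.360.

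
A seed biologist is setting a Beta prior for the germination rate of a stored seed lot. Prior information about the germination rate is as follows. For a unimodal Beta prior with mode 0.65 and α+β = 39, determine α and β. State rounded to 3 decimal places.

Since the density peak of Beta(α,β) is at (α−1)/(α+β−2),
α = 1 + 0.65(39−2) = 25.050 and β = 39 − 25.050 = 13.950.

α = 25.050, β = 13.950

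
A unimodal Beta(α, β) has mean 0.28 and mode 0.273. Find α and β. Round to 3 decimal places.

α = 18.160, β = 46.697

Let s = α+β. Mean gives α = μs = 0.28s; mode gives (α−1)/(s−2) = 0.273.
Substituting: 0.28s − 1 = 0.273(s−2) = 0.273s − 0.546, so 0.007s = 0.454 and s = 64.8571.
Then α = 0.28×64.8571 = 18.160 and β = s−α = 46.697.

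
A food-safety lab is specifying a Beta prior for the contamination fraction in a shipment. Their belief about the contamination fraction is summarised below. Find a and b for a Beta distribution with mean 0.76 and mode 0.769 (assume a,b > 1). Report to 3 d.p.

Let s = a+b. Mean gives a = μs = 0.76s; mode gives (a−1)/(s−2) = 0.769.
Substituting: 0.76s − 1 = 0.769(s−2) = 0.769s − 1.538, so -0.009s = -0.538 and s = 59.7778.
Then a = 0.76×59.7778 = 45.431 and b = s−a = 14.347.

a = 45.431, b = 14.347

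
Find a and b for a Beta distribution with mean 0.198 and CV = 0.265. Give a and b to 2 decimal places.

Var = (CV·μ)² = (0.265×0.198)² = 0.002753.
a+b = μ(1−μ)/Var − 1 = 0.158796/0.002753 − 1 = 56.6790.
Thus a = 0.198·56.6790 = 11.22 and b = 0.802·56.6790 = 45.46.

a = 11.22, b = 45.46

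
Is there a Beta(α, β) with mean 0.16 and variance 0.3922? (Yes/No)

A Beta with mean μ has variance μ(1−μ)/(α+β+1) < μ(1−μ).
Here μ(1−μ) = 0.16×0.84 = 0.1344, and 0.3922 ≥ 0.1344.

No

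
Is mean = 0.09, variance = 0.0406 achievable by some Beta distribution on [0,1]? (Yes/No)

A Beta with mean μ has variance μ(1−μ)/(α+β+1) < μ(1−μ).
Here μ(1−μ) = 0.09×0.91 = 0.0819, and 0.0406 < 0.0819.

Yes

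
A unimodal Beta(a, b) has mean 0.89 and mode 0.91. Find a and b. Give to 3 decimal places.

a = 36.490, b = 4.510

Let s = a+b. Mean gives a = μs = 0.89s; mode gives (a−1)/(s−2) = 0.91.
Substituting: 0.89s − 1 = 0.91(s−2) = 0.91s − 1.82, so -0.02s = -0.82 and s = 41.0000.
Then a = 0.89×41.0000 = 36.490 and b = s−a = 4.510.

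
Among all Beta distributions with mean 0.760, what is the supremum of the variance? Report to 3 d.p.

0.182

Var = μ(1−μ)/(α+β+1), which approaches μ(1−μ) as α+β → 0.
So the supremum is μ(1−μ) = 0.760×0.240 = 0.182.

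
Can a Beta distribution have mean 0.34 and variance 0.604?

No

For any Beta, Var(X) < E[X]·(1−E[X]).
Here μ(1−μ) = 0.34×0.66 = 0.2244, and 0.604 ≥ 0.2244.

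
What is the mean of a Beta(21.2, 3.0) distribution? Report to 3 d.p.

E[X] = α/(α+β) = 21.2/24.2 = 0.876.

0.876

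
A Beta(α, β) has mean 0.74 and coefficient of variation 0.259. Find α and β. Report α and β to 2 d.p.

Var = (CV·μ)² = (0.259×0.74)² = 0.036734.
α+β = μ(1−μ)/Var − 1 = 0.1924/0.036734 − 1 = 4.2377.
Thus α = 0.74·4.2377 = 3.14 and β = 0.26·4.2377 = 1.10.

α = 3.14, β = 1.10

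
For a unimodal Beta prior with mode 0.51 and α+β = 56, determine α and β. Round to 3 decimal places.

α = 28.540, β = 27.460

For α,β>1 the mode is (α−1)/(α+β−2), so α = mode·(κ−2)+1 = 0.51×54+1 = 28.540.
And β = (1−mode)·(κ−2)+1 = 0.49×54+1 = 27.460.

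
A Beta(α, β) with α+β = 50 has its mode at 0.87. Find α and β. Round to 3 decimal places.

α = 42.760, β = 7.240

Mode = (α−1)/(κ−2) with κ = α+β, so α−1 = 0.87·48 = 41.760.
α = 42.760; β = κ − α = 7.240.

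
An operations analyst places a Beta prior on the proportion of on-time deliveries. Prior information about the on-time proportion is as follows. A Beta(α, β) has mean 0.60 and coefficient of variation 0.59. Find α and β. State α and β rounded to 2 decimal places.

σ = CV·μ = 0.59×0.60 = 0.35400, so σ² = 0.125316.
s+1 = μ(1−μ)/σ² = 0.2400/0.125316 = 1.9152, so s = α+β = 0.9152.
α = μs = 0.55, β = (1−μ)s = 0.37.

α = 0.55, β = 0.37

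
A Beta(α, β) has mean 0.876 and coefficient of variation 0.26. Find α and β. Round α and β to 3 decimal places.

σ = CV·μ = 0.26×0.876 = 0.22776, so σ² = 0.051875.
s+1 = μ(1−μ)/σ² = 0.108624/0.051875 = 2.0940, so s = α+β = 1.0940.
α = μs = 0.958, β = (1−μ)s = 0.136.

α = 0.958, β = 0.136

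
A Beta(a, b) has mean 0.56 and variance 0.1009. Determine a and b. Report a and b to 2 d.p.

a = 0.81, b = 0.63

Let s = a+b. The Beta variance is μ(1−μ)/(s+1).
So s+1 = μ(1−μ)/σ² = (0.56×0.44)/0.1009 = 0.2464/0.1009 = 2.4420, giving s = 1.4420.
Then a = μs = 0.56×1.4420 = 0.81 and b = (1−μ)s = 0.44×1.4420 = 0.63.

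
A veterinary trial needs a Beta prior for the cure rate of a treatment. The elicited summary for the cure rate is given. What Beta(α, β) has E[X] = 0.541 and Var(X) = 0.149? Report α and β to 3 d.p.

Write ν = α+β; then α = μν and Var = μ(1−μ)/(ν+1).
ν = μ(1−μ)/Var − 1 = 0.248319/0.149 − 1 = 0.6666.
α = 0.541·0.6666 = 0.361, β = 0.459·0.6666 = 0.306.

α = 0.361, β = 0.306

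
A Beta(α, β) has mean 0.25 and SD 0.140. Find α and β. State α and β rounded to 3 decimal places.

First σ² = 0.019600. Setting α = μn, β = (1−μ)n with n = α+β,
μ(1−μ)/(n+1) = 0.019600 ⇒ n+1 = 0.1875/0.019600 = 9.5663 ⇒ n = 8.5663.
Hence α = 0.25×8.5663 = 2.142, β = 0.75×8.5663 = 6.425.

α = 2.142, β = 6.425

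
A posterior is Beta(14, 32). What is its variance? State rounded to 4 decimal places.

0.0045

Var = αβ/[(α+β)²(α+β+1)] = (14×32)/(46²×47) = 448/99452 = 0.0045.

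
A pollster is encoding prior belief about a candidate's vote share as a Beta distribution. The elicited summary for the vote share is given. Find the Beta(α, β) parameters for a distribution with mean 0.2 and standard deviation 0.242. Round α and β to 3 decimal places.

α = 0.346, β = 1.386

First σ² = 0.058564. Setting α = μn, β = (1−μ)n with n = α+β,
μ(1−μ)/(n+1) = 0.058564 ⇒ n+1 = 0.16/0.058564 = 2.7321 ⇒ n = 1.7321.
Hence α = 0.2×1.7321 = 0.346, β = 0.8×1.7321 = 1.386.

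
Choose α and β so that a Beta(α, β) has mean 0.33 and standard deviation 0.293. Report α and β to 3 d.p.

α = 0.520, β = 1.056

σ² = 0.293² = 0.085849.
With s = α+β, Var = μ(1−μ)/(s+1), so s+1 = (0.33×0.67)/0.085849 = 2.5755 and s = 1.5755.
α = μs = 0.520, β = (1−μ)s = 1.056.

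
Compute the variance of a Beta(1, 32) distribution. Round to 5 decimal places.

μ = 1/33 = 0.030303; Var = μ(1−μ)/(α+β+1) = 0.0293848/34 = 0.00086.

0.00086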